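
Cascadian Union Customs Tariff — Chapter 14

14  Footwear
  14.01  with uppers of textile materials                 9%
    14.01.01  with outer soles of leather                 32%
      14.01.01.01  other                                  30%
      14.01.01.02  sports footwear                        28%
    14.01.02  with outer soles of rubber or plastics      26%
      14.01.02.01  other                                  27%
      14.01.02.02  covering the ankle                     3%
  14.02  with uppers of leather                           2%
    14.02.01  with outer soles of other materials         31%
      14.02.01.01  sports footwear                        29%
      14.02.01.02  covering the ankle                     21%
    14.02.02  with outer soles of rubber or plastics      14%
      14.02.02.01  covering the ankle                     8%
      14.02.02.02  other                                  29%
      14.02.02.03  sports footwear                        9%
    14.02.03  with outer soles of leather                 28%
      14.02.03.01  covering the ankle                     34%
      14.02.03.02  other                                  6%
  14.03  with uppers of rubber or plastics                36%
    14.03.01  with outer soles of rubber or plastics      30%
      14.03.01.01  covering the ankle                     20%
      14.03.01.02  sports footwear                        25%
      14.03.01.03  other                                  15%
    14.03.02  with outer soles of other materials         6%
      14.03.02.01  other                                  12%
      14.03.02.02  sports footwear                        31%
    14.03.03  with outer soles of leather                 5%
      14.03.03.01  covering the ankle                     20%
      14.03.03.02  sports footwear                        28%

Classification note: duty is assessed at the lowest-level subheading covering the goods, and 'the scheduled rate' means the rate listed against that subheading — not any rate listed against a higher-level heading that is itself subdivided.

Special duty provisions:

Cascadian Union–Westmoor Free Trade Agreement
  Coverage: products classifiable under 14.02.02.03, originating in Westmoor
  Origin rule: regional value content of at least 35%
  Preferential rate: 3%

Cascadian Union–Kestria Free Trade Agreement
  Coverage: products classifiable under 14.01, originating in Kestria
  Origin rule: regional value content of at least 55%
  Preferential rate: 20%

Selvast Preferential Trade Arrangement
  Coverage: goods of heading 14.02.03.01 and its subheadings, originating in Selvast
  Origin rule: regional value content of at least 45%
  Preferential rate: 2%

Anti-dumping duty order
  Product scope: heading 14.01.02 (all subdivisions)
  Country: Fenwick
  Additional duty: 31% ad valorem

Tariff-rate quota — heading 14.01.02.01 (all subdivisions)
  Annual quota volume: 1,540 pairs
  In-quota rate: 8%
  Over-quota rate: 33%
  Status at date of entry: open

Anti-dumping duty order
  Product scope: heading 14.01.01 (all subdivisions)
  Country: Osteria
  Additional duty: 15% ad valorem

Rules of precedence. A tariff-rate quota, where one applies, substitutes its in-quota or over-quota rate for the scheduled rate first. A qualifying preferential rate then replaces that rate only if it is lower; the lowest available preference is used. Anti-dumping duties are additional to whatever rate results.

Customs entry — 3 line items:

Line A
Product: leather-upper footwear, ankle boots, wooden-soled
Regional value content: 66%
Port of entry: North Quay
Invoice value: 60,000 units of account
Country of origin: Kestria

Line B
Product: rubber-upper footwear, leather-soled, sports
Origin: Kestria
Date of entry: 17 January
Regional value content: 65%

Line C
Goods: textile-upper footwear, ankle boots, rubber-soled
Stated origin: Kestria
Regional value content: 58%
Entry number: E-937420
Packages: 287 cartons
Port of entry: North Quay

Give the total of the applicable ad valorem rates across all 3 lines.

52%

Line A: leather-upper → 14.02; wooden-soled → 14.02.01; ankle boots → 14.02.01.02. Scheduled 21%. Kestria agreement on 14.01: 14.02.01.02 not covered. → 21%.
Line B: rubber-upper → 14.03; leather-soled → 14.03.03; sports → 14.03.03.02. Scheduled 28%. Kestria agreement on 14.01: 14.03.03.02 not covered. → 28%.
Line C: textile-upper → 14.01; rubber-soled → 14.01.02; ankle boots → 14.01.02.02. Scheduled 3%. Kestria agreement on 14.01: RVC ≥ 55% → 20% available; preference 20% not lower than 3% → no reduction. → 3%.
Sum: 21% + 28% + 3% = 52%.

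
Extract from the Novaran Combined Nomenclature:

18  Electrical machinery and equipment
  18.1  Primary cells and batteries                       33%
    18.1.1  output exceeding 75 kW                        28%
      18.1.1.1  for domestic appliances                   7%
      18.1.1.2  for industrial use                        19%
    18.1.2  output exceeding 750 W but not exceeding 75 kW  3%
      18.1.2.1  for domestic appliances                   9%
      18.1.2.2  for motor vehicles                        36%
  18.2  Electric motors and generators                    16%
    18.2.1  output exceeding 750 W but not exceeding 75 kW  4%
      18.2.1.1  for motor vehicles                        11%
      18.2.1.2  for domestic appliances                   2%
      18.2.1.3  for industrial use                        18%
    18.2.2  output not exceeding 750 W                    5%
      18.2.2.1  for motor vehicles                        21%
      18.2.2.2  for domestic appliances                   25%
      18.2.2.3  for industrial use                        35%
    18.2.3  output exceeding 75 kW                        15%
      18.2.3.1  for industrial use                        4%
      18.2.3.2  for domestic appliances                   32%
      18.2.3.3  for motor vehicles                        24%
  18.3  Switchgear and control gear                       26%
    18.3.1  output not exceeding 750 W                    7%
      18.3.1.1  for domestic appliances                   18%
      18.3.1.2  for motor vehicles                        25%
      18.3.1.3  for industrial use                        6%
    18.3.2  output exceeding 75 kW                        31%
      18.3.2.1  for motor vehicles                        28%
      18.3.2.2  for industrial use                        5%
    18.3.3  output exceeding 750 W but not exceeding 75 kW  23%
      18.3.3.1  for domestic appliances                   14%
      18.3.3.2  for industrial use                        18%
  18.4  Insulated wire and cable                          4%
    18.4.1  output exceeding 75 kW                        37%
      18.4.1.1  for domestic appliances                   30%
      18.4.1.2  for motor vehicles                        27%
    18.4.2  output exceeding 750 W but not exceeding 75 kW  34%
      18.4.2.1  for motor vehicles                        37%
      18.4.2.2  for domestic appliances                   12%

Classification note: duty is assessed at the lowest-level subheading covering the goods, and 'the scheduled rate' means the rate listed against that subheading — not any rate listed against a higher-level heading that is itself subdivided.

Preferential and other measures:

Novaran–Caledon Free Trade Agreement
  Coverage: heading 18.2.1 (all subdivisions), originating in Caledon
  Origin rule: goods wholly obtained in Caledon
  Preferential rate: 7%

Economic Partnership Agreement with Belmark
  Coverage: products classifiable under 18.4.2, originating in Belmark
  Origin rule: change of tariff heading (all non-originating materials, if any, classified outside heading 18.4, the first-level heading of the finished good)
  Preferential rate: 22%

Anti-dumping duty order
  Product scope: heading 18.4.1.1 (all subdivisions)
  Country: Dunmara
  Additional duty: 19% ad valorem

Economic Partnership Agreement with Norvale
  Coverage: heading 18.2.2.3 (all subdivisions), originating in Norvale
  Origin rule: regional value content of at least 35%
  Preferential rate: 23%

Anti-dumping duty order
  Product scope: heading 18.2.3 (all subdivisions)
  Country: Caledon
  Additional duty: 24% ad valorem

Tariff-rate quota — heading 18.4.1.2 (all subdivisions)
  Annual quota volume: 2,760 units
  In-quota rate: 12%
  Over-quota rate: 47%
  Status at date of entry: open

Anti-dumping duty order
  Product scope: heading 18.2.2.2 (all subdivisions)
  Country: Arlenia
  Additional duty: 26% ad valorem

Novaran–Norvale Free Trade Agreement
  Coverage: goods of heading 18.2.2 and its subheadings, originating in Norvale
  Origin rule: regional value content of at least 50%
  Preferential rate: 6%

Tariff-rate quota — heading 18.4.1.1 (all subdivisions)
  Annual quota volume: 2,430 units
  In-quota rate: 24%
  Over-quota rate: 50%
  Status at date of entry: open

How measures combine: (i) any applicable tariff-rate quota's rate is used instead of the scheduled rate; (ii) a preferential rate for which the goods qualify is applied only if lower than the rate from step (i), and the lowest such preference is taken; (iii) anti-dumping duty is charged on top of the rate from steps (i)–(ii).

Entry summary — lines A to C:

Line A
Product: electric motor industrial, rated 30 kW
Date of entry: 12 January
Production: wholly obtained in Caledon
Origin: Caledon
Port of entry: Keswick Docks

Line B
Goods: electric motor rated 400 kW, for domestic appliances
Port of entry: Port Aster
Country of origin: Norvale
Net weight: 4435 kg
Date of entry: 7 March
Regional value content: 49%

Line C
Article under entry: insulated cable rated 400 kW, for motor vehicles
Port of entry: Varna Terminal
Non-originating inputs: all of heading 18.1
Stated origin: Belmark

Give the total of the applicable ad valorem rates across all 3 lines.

51%

Line A: electric motor → 18.2; rated 30 kW → 18.2.1; industrial → 18.2.1.3. Scheduled 18%. Caledon agreement on 18.2.1: wholly obtained → 7% available; preferential 7%. → 7%.
Line B: electric motor → 18.2; rated 400 kW → 18.2.3; for domestic appliances → 18.2.3.2. Scheduled 32%. Norvale agreement on 18.2.2.3: 18.2.3.2 not covered; Norvale agreement on 18.2.2: 18.2.3.2 not covered. → 32%.
Line C: insulated cable → 18.4; rated 400 kW → 18.4.1; for motor vehicles → 18.4.1.2. Scheduled 27%. quota on 18.4.1.2 open → in-quota 12%; Belmark agreement on 18.4.2: 18.4.1.2 not covered. → 12%.
Sum: 7% + 32% + 12% = 51%.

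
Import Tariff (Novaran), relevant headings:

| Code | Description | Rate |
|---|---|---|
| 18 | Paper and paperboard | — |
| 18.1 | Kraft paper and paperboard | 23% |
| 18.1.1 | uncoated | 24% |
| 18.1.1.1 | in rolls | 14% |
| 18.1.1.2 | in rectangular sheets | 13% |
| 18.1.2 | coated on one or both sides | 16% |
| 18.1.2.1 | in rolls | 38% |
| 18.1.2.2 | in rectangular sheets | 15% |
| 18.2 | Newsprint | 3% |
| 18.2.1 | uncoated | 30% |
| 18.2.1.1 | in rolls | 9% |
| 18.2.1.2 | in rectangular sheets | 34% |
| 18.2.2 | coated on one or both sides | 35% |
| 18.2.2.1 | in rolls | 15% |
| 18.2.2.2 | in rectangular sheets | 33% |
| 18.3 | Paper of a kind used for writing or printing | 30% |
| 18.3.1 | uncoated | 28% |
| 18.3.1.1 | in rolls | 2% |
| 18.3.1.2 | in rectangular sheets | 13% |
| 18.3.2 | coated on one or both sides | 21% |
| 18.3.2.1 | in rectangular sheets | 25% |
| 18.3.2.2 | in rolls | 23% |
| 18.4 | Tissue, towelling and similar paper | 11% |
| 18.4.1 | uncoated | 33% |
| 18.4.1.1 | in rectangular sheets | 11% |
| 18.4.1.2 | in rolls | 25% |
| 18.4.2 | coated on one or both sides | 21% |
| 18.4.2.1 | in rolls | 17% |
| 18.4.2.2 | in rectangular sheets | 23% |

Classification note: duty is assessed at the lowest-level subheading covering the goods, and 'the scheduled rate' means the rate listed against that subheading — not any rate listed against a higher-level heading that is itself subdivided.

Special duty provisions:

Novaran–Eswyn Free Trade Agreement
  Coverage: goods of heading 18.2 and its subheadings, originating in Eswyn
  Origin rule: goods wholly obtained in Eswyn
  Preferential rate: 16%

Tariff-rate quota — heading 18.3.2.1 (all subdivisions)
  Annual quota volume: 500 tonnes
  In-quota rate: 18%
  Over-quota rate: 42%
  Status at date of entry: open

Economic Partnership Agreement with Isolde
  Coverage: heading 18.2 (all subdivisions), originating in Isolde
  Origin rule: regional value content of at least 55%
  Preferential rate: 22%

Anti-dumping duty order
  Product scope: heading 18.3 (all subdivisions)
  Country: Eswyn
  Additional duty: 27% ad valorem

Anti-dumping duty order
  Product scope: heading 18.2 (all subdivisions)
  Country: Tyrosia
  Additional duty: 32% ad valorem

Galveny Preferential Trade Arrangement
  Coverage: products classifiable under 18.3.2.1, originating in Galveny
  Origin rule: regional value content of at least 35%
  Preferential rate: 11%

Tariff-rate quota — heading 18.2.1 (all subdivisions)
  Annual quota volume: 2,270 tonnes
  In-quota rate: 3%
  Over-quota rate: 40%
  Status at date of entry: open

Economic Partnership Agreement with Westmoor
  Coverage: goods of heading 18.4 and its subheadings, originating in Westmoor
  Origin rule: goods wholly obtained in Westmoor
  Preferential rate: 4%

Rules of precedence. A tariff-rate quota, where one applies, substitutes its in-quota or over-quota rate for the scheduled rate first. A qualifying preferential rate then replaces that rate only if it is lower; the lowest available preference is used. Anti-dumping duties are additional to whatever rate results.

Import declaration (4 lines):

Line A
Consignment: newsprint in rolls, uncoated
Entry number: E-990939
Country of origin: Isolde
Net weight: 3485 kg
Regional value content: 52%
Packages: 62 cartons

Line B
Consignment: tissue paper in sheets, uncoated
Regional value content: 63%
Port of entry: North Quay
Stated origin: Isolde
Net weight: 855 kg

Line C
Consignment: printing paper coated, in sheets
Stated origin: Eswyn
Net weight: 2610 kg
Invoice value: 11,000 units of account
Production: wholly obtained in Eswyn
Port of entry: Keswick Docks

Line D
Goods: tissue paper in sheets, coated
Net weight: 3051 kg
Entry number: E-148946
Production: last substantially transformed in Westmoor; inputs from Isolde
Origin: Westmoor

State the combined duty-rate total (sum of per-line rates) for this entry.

Line A: newsprint → 18.2; uncoated → 18.2.1; in rolls → 18.2.1.1. Scheduled 9%. quota on 18.2.1 open → in-quota 3%; Isolde agreement on 18.2: RVC < 55%. → 3%.
Line B: tissue paper → 18.4; uncoated → 18.4.1; in sheets → 18.4.1.1. Scheduled 11%. Isolde agreement on 18.2: 18.4.1.1 not covered. → 11%.
Line C: printing paper → 18.3; coated → 18.3.2; in sheets → 18.3.2.1. Scheduled 25%. quota on 18.3.2.1 open → in-quota 18%; Eswyn agreement on 18.2: 18.3.2.1 not covered; anti-dumping (Eswyn, 18.3): +27%; total 18% + 27% = 45%. → 45%.
Line D: tissue paper → 18.4; coated → 18.4.2; in sheets → 18.4.2.2. Scheduled 23%. Westmoor agreement on 18.4: not wholly obtained. → 23%.
Sum: 3% + 11% + 45% + 23% = 82%.

82%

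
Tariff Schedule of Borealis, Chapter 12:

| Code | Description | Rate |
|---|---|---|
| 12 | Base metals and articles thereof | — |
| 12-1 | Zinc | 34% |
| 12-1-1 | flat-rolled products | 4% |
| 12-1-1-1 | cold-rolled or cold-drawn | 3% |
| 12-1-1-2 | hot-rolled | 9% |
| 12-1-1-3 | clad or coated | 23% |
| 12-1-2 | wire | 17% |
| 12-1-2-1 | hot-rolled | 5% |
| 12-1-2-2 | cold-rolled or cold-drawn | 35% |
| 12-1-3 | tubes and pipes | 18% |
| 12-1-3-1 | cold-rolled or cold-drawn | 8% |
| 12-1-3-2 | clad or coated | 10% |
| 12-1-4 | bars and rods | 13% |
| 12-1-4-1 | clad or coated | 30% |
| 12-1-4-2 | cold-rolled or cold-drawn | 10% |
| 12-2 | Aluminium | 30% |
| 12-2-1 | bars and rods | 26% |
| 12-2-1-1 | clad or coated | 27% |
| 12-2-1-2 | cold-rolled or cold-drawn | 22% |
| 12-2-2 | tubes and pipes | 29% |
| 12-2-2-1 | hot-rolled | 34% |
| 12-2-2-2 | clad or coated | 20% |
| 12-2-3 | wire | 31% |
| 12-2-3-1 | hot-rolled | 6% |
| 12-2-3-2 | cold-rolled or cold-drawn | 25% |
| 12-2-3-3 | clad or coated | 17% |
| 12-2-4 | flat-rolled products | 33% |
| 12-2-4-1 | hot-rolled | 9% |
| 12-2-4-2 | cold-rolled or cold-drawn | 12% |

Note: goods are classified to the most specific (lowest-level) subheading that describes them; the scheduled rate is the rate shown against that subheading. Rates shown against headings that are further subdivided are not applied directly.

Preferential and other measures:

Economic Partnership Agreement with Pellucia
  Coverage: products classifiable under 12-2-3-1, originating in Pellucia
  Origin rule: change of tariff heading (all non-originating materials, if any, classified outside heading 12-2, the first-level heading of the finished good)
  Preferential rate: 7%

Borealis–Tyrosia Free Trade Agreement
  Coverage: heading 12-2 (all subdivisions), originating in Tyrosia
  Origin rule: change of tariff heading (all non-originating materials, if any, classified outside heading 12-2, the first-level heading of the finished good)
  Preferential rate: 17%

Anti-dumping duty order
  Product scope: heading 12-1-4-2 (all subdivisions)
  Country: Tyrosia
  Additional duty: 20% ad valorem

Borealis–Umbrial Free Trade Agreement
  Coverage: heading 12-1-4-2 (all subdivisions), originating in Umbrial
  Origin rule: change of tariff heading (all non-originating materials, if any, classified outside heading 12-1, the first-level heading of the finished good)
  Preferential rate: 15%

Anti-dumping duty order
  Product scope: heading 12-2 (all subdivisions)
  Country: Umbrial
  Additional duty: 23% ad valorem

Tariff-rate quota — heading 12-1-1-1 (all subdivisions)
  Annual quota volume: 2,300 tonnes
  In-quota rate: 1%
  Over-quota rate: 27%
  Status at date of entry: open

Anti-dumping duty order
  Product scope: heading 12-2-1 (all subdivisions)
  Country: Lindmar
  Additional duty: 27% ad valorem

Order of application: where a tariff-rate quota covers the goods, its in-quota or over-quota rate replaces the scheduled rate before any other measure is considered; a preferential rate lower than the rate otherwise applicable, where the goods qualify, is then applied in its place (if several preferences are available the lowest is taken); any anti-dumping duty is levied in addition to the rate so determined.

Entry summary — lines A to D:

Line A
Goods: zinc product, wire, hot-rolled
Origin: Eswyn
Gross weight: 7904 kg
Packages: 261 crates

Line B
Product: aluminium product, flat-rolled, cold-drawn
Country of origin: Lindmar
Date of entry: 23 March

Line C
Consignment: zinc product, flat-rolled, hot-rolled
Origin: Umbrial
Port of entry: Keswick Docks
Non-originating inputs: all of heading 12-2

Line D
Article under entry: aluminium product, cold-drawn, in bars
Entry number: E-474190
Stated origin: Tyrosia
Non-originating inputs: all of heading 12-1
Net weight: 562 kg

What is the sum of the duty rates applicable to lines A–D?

43%

Line A: zinc → 12-1; wire → 12-1-2; hot-rolled → 12-1-2-1. Scheduled 5%. No special measure applies. → 5%.
Line B: aluminium → 12-2; flat-rolled → 12-2-4; cold-drawn → 12-2-4-2. Scheduled 12%. No special measure applies. → 12%.
Line C: zinc → 12-1; flat-rolled → 12-1-1; hot-rolled → 12-1-1-2. Scheduled 9%. Umbrial agreement on 12-1-4-2: 12-1-1-2 not covered. → 9%.
Line D: aluminium → 12-2; in bars → 12-2-1; cold-drawn → 12-2-1-2. Scheduled 22%. Tyrosia agreement on 12-2: CTH met → 17% available; preferential 17%. → 17%.
Sum: 5% + 12% + 9% + 17% = 43%.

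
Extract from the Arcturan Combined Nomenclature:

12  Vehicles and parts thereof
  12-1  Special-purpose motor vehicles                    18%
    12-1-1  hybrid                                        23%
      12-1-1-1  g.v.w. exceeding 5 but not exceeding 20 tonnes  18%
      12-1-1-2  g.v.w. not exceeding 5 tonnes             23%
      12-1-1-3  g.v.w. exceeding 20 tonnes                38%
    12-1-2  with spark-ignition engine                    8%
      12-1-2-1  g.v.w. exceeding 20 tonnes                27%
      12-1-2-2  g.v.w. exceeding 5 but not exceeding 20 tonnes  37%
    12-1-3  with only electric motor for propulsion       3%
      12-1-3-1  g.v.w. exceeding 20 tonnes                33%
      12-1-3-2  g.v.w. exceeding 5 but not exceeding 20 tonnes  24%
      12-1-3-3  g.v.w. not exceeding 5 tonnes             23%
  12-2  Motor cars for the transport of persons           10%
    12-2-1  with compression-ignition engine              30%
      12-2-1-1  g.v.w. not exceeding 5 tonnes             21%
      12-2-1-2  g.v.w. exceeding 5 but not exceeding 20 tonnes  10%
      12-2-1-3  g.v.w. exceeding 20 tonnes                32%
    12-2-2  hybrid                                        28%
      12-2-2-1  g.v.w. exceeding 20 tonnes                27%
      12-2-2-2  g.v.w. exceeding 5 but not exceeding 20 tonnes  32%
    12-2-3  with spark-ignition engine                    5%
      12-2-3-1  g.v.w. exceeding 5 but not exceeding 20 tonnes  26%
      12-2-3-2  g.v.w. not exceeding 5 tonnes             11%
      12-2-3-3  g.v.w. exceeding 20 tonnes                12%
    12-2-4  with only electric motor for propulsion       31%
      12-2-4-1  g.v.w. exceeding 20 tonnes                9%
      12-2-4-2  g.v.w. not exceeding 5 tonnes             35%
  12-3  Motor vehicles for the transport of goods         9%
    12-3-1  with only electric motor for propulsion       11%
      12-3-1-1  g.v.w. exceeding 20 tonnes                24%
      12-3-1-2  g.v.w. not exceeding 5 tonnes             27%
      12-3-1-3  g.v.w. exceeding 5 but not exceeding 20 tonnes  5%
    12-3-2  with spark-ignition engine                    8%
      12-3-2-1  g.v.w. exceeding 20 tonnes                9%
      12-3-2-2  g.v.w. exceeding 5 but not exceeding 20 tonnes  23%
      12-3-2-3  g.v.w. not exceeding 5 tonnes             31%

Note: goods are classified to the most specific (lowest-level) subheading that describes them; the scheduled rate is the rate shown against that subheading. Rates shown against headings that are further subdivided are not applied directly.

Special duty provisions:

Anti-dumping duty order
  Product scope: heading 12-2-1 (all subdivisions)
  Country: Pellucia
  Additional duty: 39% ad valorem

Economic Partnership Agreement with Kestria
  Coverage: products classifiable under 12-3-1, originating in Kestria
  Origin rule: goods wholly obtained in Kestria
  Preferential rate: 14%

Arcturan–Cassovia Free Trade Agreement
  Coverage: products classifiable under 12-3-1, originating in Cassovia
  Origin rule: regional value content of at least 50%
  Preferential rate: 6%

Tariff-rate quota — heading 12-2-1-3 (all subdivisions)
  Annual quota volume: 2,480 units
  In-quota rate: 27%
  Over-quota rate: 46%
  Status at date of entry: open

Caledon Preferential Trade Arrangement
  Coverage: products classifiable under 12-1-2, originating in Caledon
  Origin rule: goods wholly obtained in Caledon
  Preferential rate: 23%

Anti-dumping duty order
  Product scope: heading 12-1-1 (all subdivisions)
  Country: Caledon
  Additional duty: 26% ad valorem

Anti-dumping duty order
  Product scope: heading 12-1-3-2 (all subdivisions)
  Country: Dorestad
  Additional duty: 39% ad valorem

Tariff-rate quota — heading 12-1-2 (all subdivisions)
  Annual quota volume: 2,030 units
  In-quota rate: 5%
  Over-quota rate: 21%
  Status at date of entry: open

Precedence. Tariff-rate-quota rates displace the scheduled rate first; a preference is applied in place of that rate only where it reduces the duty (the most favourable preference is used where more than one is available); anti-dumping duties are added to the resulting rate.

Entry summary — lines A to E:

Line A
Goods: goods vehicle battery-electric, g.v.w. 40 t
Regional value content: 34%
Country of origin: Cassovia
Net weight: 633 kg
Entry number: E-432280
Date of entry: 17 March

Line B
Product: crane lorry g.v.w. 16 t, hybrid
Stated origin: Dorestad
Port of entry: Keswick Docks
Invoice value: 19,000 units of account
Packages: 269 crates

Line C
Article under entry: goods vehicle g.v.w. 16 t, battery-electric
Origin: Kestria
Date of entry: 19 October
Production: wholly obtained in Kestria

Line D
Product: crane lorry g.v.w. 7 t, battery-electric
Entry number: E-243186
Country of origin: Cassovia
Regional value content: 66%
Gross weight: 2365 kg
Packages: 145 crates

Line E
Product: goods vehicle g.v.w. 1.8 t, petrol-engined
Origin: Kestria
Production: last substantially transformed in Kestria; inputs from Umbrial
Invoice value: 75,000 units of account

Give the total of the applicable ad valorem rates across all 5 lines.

Line A: goods vehicle → 12-3; battery-electric → 12-3-1; g.v.w. 40 t → 12-3-1-1. Scheduled 24%. Cassovia agreement on 12-3-1: RVC < 50%. → 24%.
Line B: crane lorry → 12-1; hybrid → 12-1-1; g.v.w. 16 t → 12-1-1-1. Scheduled 18%. No special measure applies. → 18%.
Line C: goods vehicle → 12-3; battery-electric → 12-3-1; g.v.w. 16 t → 12-3-1-3. Scheduled 5%. Kestria agreement on 12-3-1: wholly obtained → 14% available; preference 14% not lower than 5% → no reduction. → 5%.
Line D: crane lorry → 12-1; battery-electric → 12-1-3; g.v.w. 7 t → 12-1-3-2. Scheduled 24%. Cassovia agreement on 12-3-1: 12-1-3-2 not covered. → 24%.
Line E: goods vehicle → 12-3; petrol-engined → 12-3-2; g.v.w. 1.8 t → 12-3-2-3. Scheduled 31%. Kestria agreement on 12-3-1: 12-3-2-3 not covered. → 31%.
Sum: 24% + 18% + 5% + 24% + 31% = 102%.

102%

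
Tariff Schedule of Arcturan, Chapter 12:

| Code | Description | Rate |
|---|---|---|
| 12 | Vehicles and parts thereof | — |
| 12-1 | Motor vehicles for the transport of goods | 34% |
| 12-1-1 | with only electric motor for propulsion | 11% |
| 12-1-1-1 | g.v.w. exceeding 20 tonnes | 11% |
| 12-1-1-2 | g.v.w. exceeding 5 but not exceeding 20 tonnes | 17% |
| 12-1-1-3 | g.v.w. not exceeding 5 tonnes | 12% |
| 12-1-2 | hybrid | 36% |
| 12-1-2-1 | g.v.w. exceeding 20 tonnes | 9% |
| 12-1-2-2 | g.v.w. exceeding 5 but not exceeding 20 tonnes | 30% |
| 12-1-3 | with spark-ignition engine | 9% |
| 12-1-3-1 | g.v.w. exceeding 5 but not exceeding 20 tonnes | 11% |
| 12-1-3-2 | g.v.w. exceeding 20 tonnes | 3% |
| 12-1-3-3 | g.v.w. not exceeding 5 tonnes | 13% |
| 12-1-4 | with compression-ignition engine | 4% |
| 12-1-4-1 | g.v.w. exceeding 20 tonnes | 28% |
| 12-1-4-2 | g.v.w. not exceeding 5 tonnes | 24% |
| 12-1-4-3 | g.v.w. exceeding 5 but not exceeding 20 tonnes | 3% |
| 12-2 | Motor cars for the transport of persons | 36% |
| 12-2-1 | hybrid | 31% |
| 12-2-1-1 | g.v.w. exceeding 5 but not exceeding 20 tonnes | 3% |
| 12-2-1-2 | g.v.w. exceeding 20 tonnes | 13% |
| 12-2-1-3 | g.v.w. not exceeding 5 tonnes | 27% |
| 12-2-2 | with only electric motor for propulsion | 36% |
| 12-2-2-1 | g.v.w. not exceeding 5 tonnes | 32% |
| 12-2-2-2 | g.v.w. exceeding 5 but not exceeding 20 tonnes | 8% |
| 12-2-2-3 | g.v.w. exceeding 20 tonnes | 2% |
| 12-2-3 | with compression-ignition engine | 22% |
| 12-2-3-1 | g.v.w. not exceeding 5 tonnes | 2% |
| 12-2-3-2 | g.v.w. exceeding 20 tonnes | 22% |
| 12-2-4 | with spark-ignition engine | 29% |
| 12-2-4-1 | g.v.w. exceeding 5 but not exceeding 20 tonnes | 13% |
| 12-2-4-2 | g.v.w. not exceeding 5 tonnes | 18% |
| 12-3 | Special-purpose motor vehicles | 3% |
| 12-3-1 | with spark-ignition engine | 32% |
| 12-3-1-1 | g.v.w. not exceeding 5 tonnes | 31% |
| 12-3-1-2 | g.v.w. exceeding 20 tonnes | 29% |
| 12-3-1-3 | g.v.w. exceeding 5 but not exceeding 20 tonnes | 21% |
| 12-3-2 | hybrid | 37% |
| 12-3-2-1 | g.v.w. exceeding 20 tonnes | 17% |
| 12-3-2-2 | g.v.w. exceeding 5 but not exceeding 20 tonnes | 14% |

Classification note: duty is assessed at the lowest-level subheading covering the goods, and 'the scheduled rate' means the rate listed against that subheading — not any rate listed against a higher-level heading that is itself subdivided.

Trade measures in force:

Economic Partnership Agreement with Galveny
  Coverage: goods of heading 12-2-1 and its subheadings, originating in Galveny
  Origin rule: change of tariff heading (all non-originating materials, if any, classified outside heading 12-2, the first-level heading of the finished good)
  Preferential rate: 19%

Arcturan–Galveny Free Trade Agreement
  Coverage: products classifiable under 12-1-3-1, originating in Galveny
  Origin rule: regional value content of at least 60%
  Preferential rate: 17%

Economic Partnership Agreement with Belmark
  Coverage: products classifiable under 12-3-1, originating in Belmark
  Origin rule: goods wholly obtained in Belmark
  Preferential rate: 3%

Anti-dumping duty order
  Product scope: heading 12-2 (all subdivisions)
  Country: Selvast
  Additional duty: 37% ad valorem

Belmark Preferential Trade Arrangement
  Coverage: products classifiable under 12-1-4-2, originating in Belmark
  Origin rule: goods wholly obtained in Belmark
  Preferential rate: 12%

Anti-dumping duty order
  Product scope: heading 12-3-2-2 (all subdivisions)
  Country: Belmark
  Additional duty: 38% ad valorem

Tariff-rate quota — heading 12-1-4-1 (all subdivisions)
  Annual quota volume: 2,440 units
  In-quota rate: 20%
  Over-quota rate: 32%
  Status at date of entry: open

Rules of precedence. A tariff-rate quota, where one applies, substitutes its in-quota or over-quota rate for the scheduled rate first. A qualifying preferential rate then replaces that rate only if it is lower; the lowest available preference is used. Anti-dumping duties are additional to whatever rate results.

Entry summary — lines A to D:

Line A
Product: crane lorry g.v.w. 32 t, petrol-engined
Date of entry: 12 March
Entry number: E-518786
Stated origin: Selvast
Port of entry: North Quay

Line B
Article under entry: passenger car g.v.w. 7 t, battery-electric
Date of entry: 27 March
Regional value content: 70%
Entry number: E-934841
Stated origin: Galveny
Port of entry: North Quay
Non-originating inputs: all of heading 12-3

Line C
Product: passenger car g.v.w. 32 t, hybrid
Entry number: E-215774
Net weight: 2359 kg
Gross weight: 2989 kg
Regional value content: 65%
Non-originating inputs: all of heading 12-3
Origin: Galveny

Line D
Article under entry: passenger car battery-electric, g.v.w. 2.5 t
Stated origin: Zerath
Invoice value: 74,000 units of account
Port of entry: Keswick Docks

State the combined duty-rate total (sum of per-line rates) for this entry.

82%

Line A: crane lorry → 12-3; petrol-engined → 12-3-1; g.v.w. 32 t → 12-3-1-2. Scheduled 29%. No special measure applies. → 29%.
Line B: passenger car → 12-2; battery-electric → 12-2-2; g.v.w. 7 t → 12-2-2-2. Scheduled 8%. Galveny agreement on 12-2-1: 12-2-2-2 not covered; Galveny agreement on 12-1-3-1: 12-2-2-2 not covered. → 8%.
Line C: passenger car → 12-2; hybrid → 12-2-1; g.v.w. 32 t → 12-2-1-2. Scheduled 13%. Galveny agreement on 12-2-1: CTH met → 19% available; Galveny agreement on 12-1-3-1: 12-2-1-2 not covered; preference 19% not lower than 13% → no reduction. → 13%.
Line D: passenger car → 12-2; battery-electric → 12-2-2; g.v.w. 2.5 t → 12-2-2-1. Scheduled 32%. No special measure applies. → 32%.
Sum: 29% + 8% + 13% + 32% = 82%.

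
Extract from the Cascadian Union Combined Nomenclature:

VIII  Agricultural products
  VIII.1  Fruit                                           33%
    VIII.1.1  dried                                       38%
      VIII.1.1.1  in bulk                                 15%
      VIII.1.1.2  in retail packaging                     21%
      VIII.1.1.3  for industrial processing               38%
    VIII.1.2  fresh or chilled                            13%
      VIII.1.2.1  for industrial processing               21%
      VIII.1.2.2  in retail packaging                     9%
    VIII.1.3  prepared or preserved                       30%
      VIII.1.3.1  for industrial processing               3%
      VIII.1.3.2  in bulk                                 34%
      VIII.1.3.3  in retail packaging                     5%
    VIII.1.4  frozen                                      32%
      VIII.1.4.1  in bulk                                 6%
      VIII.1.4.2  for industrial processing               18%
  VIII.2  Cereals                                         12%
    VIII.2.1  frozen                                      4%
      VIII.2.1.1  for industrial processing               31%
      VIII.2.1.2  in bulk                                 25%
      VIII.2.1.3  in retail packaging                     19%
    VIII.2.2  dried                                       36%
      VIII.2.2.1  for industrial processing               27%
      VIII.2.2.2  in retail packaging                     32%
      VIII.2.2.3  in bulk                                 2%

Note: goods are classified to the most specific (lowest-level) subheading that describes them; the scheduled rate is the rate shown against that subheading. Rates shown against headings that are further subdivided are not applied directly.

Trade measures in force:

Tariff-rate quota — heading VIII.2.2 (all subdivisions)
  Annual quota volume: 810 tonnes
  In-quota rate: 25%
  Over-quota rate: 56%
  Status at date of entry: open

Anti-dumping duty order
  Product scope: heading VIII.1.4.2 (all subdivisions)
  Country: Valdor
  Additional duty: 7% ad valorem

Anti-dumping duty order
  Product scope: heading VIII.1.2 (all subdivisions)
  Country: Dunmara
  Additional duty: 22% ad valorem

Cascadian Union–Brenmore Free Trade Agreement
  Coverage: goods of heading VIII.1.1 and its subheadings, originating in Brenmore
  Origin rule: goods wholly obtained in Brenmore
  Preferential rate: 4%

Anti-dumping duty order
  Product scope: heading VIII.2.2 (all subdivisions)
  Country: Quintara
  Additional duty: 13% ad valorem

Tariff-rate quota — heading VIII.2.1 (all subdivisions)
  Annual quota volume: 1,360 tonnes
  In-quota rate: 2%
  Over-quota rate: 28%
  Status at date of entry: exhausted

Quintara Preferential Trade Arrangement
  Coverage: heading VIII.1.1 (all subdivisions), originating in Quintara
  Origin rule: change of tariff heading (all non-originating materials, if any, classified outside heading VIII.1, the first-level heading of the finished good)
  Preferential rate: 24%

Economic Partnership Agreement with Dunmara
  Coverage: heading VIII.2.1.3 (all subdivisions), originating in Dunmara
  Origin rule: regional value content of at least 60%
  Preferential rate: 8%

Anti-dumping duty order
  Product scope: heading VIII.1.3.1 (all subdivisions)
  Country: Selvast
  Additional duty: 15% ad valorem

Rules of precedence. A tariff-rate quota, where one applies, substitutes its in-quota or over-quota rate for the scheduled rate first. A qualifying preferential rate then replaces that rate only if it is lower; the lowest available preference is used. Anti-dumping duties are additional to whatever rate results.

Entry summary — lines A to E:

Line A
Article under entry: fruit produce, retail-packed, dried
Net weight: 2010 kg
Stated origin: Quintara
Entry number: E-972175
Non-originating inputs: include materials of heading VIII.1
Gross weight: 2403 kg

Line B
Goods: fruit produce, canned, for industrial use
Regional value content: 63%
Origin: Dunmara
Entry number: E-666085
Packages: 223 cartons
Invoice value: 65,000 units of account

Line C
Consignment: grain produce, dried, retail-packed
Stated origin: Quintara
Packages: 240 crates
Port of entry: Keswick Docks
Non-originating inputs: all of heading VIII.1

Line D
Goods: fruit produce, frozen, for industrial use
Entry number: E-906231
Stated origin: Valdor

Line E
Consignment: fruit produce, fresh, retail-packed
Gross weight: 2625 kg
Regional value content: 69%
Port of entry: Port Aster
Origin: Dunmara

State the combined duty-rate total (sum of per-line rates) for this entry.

Line A: fruit → VIII.1; dried → VIII.1.1; retail-packed → VIII.1.1.2. Scheduled 21%. Quintara agreement on VIII.1.1: CTH not met. → 21%.
Line B: fruit → VIII.1; canned → VIII.1.3; for industrial use → VIII.1.3.1. Scheduled 3%. Dunmara agreement on VIII.2.1.3: VIII.1.3.1 not covered. → 3%.
Line C: grain → VIII.2; dried → VIII.2.2; retail-packed → VIII.2.2.2. Scheduled 32%. quota on VIII.2.2 open → in-quota 25%; Quintara agreement on VIII.1.1: VIII.2.2.2 not covered; anti-dumping (Quintara, VIII.2.2): +13%; total 25% + 13% = 38%. → 38%.
Line D: fruit → VIII.1; frozen → VIII.1.4; for industrial use → VIII.1.4.2. Scheduled 18%. anti-dumping (Valdor, VIII.1.4.2): +7%; total 18% + 7% = 25%. → 25%.
Line E: fruit → VIII.1; fresh → VIII.1.2; retail-packed → VIII.1.2.2. Scheduled 9%. Dunmara agreement on VIII.2.1.3: VIII.1.2.2 not covered; anti-dumping (Dunmara, VIII.1.2): +22%; total 9% + 22% = 31%. → 31%.
Sum: 21% + 3% + 38% + 25% + 31% = 118%.

118%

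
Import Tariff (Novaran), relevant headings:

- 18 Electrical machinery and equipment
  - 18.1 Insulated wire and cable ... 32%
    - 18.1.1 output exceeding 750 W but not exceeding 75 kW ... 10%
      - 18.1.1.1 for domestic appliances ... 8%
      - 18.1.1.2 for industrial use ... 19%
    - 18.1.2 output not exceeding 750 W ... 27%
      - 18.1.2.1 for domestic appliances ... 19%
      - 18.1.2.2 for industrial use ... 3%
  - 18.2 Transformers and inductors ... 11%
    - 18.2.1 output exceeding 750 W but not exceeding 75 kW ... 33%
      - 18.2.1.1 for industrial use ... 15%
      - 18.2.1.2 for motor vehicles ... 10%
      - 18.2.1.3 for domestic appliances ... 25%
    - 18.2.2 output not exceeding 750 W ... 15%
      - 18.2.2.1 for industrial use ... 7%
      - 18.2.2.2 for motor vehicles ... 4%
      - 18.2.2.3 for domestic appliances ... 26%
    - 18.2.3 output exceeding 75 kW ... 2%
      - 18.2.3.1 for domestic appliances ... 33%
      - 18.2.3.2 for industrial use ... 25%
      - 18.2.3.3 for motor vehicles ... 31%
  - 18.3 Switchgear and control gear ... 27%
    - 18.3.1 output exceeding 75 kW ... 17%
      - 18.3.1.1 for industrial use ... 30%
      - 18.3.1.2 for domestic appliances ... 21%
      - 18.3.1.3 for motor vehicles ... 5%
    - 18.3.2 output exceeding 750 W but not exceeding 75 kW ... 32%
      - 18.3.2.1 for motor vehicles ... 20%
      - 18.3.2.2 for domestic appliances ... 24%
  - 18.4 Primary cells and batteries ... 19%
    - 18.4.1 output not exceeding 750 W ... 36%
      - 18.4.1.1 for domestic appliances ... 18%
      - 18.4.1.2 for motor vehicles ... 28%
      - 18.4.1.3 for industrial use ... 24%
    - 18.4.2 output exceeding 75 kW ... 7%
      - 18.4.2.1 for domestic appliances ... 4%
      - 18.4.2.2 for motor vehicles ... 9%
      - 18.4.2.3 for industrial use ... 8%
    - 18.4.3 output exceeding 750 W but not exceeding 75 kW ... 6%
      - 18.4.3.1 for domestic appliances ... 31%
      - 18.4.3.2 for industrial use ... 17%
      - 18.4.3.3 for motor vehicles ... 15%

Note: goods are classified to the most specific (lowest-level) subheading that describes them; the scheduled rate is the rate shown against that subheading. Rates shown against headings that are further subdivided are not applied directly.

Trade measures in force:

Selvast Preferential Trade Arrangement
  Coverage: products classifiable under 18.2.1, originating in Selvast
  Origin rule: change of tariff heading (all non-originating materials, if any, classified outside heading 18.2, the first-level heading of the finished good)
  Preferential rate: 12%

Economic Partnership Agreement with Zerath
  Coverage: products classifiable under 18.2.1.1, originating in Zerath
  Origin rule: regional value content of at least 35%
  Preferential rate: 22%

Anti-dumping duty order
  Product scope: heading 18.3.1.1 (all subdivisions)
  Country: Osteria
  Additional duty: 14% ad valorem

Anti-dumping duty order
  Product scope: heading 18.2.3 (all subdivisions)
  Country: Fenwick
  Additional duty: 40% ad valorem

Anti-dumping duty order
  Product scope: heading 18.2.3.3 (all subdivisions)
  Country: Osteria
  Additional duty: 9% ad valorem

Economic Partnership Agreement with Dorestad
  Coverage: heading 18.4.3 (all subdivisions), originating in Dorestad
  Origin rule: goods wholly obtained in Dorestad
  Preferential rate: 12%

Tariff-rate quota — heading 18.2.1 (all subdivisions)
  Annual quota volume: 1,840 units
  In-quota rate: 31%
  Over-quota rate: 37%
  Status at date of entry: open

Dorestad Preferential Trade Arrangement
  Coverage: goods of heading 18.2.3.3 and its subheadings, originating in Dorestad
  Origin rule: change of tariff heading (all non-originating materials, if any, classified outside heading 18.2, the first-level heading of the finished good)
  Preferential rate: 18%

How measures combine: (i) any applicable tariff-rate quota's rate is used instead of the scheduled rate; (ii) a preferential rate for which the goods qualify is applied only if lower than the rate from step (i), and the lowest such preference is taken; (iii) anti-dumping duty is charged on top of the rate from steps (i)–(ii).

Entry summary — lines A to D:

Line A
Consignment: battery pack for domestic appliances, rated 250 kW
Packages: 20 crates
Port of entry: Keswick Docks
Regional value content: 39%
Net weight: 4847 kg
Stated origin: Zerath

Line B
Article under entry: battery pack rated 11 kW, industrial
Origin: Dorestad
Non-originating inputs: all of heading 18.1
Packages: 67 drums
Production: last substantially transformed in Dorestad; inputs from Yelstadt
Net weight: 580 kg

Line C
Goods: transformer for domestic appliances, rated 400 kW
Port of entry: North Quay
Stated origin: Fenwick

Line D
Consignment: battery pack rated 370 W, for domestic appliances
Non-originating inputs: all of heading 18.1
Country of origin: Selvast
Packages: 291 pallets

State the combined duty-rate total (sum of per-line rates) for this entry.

Line A: battery pack → 18.4; rated 250 kW → 18.4.2; for domestic appliances → 18.4.2.1. Scheduled 4%. Zerath agreement on 18.2.1.1: 18.4.2.1 not covered. → 4%.
Line B: battery pack → 18.4; rated 11 kW → 18.4.3; industrial → 18.4.3.2. Scheduled 17%. Dorestad agreement on 18.4.3: not wholly obtained; Dorestad agreement on 18.2.3.3: 18.4.3.2 not covered. → 17%.
Line C: transformer → 18.2; rated 400 kW → 18.2.3; for domestic appliances → 18.2.3.1. Scheduled 33%. anti-dumping (Fenwick, 18.2.3): +40%; total 33% + 40% = 73%. → 73%.
Line D: battery pack → 18.4; rated 370 W → 18.4.1; for domestic appliances → 18.4.1.1. Scheduled 18%. Selvast agreement on 18.2.1: 18.4.1.1 not covered. → 18%.
Sum: 4% + 17% + 73% + 18% = 112%.

112%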